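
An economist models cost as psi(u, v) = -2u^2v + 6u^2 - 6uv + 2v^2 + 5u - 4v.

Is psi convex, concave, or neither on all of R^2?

neither

The term -2u^2v is cubic, so the Hessian is not constant.
∂²psi/∂u² = -4v + 12, which takes both signs as v varies (negative for sufficiently large v). A diagonal entry of the Hessian changing sign means the Hessian is neither positive- nor negative-semidefinite on all of R^2.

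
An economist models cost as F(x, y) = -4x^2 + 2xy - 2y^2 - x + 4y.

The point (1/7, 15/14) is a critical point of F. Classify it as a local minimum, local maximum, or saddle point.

The Hessian of F is constant: H = [[-8, 2], [2, -4]].
det(H) = (-8)·(-4) − 2² = 28.
det(H) > 0 and tr(H) = -12 < 0, so H is negative definite and the point is a local maximum.

local maximum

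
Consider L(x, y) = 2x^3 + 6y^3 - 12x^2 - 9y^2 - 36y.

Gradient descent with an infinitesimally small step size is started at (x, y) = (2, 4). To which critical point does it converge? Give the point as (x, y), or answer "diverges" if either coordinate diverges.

L is separable, so gradient descent decouples: x follows -∂L/∂x, y follows -∂L/∂y.
∂L/∂x = 6x(x - 4); at x=2 this is -24, so x increases.
∂L/∂y = 18(y - 2)(y + 1); at y=4 this is 180, so y decreases.
x converges to its nearest critical value 4 (a local min of the x-part); y converges to 2. The iterate converges to (4, 2).

(4, 2)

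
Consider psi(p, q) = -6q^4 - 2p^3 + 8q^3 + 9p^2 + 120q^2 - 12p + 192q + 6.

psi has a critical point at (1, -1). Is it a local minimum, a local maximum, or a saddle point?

local minimum

The mixed partial ∂²psi/∂p∂q is 0, so the Hessian at any point is diag(psi_pp, psi_qq) = diag(6(-2p + 3), 24(-3q^2 + 2q + 10)).
At (1, -1): H = diag(6, 120).
Both eigenvalues are positive, so H is positive definite: a local minimum.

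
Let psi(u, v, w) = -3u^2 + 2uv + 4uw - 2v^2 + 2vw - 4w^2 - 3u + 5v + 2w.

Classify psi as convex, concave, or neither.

concave

psi is quadratic, so its Hessian is the constant matrix H = [[-6, 2, 4], [2, -4, 2], [4, 2, -8]].
Leading principal minors: -6, 20, -40.
Signs alternate −, +, − ⇒ H ≺ 0 ⇒ concave.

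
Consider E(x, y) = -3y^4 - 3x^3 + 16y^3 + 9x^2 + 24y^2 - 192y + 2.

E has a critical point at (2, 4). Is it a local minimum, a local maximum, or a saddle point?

local maximum

The mixed partial ∂²E/∂x∂y is 0, so the Hessian at any point is diag(E_xx, E_yy) = diag(18(-x + 1), 12(-3y^2 + 8y + 4)).
At (2, 4): H = diag(-18, -144).
Both eigenvalues are negative, so H is negative definite: a local maximum.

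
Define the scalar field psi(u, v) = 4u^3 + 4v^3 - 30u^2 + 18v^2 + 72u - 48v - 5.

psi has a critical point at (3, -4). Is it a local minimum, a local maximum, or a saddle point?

saddle point

The mixed partial ∂²psi/∂u∂v is 0, so the Hessian at any point is diag(psi_uu, psi_vv) = diag(12(2u - 5), 12(2v + 3)).
At (3, -4): H = diag(12, -60).
The eigenvalues have opposite signs, so H is indefinite: a saddle point.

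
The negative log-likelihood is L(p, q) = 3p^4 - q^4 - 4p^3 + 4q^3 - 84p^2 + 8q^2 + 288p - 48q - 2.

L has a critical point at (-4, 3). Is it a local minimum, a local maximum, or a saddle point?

saddle point

The mixed partial ∂²L/∂p∂q is 0, so the Hessian at any point is diag(L_pp, L_qq) = diag(12(3p^2 - 2p - 14), 4(-3q^2 + 6q + 4)).
At (-4, 3): H = diag(504, -20).
The eigenvalues have opposite signs, so H is indefinite: a saddle point.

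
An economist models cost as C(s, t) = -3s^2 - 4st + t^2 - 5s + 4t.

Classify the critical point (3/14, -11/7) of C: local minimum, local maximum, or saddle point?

saddle point

The Hessian of C is constant: H = [[-6, -4], [-4, 2]].
det(H) = (-6)·2 − (-4)² = -28.
Since det(H) < 0, H is indefinite and the critical point is a saddle point.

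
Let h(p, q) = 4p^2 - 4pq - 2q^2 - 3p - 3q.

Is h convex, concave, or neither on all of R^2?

neither

h is quadratic, so its Hessian is the constant matrix H = [[8, -4], [-4, -4]].
det(H) = -48, tr(H) = 4.
det(H) < 0, so H is indefinite: neither convex nor concave.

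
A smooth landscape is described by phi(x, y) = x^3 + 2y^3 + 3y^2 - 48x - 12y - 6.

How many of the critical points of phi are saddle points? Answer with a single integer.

phi separates as a function of x plus a function of y, so ∇phi=0 decouples.
∂phi/∂x = 3(x - 4)(x + 4) = 0 at x ∈ {-4, 4}; ∂phi/∂y = 6(y - 1)(y + 2) = 0 at y ∈ {-2, 1}.
The Hessian is diagonal: diag(phi_xx, phi_yy). Second derivatives: phi_xx(-4)=-24, phi_xx(4)=24; phi_yy(-2)=-18, phi_yy(1)=18.
Saddle points occur where the two diagonal entries have opposite signs: (-4, 1), (4, -2). Count: 2.

2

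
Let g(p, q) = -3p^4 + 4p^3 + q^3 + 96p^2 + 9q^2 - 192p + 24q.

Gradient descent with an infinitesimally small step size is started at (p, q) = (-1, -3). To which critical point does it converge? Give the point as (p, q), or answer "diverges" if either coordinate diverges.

g is separable, so gradient descent decouples: p follows -∂g/∂p, q follows -∂g/∂q.
∂g/∂p = -12(p - 4)(p - 1)(p + 4); at p=-1 this is -360, so p increases.
∂g/∂q = 3(q + 2)(q + 4); at q=-3 this is -3, so q increases.
p converges to its nearest critical value 1 (a local min of the p-part); q converges to -2. The iterate converges to (1, -2).

(1, -2)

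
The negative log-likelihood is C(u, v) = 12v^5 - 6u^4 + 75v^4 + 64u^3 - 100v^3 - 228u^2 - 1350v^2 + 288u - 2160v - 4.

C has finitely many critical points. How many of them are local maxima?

4

C separates as a function of u plus a function of v, so ∇C=0 decouples.
∂C/∂u = -24(u - 4)(u - 3)(u - 1) = 0 at u ∈ {1, 3, 4}; ∂C/∂v = 60(v - 3)(v + 1)(v + 3)(v + 4) = 0 at v ∈ {-4, -3, -1, 3}.
The Hessian is diagonal: diag(C_uu, C_vv). Second derivatives: C_uu(1)=-144, C_uu(3)=48, C_uu(4)=-72; C_vv(-4)=-1260, C_vv(-3)=720, C_vv(-1)=-1440, C_vv(3)=10080.
Local maxima occur where both diagonal entries negative: (1, -4), (1, -1), (4, -4), (4, -1). Count: 4.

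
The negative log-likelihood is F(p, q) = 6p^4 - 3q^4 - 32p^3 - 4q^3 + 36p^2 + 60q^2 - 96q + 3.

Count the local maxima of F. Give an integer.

F separates as a function of p plus a function of q, so ∇F=0 decouples.
∂F/∂p = 24p(p - 3)(p - 1) = 0 at p ∈ {0, 1, 3}; ∂F/∂q = -12(q - 2)(q - 1)(q + 4) = 0 at q ∈ {-4, 1, 2}.
The Hessian is diagonal: diag(F_pp, F_qq). Second derivatives: F_pp(0)=72, F_pp(1)=-48, F_pp(3)=144; F_qq(-4)=-360, F_qq(1)=60, F_qq(2)=-72.
Local maxima occur where both diagonal entries negative: (1, -4), (1, 2). Count: 2.

2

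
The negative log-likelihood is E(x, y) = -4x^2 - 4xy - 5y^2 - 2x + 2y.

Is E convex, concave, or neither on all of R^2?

E is quadratic, so its Hessian is the constant matrix H = [[-8, -4], [-4, -10]].
det(H) = 64, tr(H) = -18.
det(H) > 0 and tr(H) < 0, so H is negative definite everywhere: concave.

concave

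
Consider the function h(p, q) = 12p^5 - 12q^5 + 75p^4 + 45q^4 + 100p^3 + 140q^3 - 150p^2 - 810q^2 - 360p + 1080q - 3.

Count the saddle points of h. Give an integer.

8

h separates as a function of p plus a function of q, so ∇h=0 decouples.
∂h/∂p = 60(p - 1)(p + 1)(p + 2)(p + 3) = 0 at p ∈ {-3, -2, -1, 1}; ∂h/∂q = -60(q - 3)(q - 2)(q - 1)(q + 3) = 0 at q ∈ {-3, 1, 2, 3}.
The Hessian is diagonal: diag(h_pp, h_qq). Second derivatives: h_pp(-3)=-480, h_pp(-2)=180, h_pp(-1)=-240, h_pp(1)=1440; h_qq(-3)=7200, h_qq(1)=-480, h_qq(2)=300, h_qq(3)=-720.
Saddle points occur where the two diagonal entries have opposite signs: (-3, -3), (-3, 2), (-2, 1), (-2, 3), (-1, -3), (-1, 2), (1, 1), (1, 3). Count: 8.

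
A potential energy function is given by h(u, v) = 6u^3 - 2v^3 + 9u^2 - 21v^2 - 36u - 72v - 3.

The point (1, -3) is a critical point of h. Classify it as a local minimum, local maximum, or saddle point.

The mixed partial ∂²h/∂u∂v is 0, so the Hessian at any point is diag(h_uu, h_vv) = diag(18(2u + 1), -6(2v + 7)).
At (1, -3): H = diag(54, -6).
The eigenvalues have opposite signs, so H is indefinite: a saddle point.

saddle point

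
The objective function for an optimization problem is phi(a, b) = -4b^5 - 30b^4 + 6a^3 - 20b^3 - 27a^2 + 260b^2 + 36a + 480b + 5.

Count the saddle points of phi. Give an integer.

phi separates as a function of a plus a function of b, so ∇phi=0 decouples.
∂phi/∂a = 18(a - 2)(a - 1) = 0 at a ∈ {1, 2}; ∂phi/∂b = -20(b - 2)(b + 1)(b + 3)(b + 4) = 0 at b ∈ {-4, -3, -1, 2}.
The Hessian is diagonal: diag(phi_aa, phi_bb). Second derivatives: phi_aa(1)=-18, phi_aa(2)=18; phi_bb(-4)=360, phi_bb(-3)=-200, phi_bb(-1)=360, phi_bb(2)=-1800.
Saddle points occur where the two diagonal entries have opposite signs: (1, -4), (1, -1), (2, -3), (2, 2). Count: 4.

4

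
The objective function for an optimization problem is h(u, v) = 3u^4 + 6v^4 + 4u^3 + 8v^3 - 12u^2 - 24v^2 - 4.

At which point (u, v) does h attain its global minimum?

h(u,v) separates as P(u) + Q(v) − 4, so its minimum is min P + min Q − 4.
P'(u) = 12u(u - 1)(u + 2) vanishes at u ∈ {-2, 0, 1}; Q'(v) = 24v(v - 1)(v + 2) vanishes at v ∈ {-2, 0, 1}.
Local minima of P (where P''>0): P(-2)=-32, P(1)=-5. Local minima of Q: Q(-2)=-64, Q(1)=-10.
So the global minimum of h is P(-2) + Q(-2) − 4 = -32 − 64 − 4 = -100, attained at (-2, -2).

(-2, -2)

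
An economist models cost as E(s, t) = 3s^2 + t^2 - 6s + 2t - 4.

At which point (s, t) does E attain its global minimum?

(1, -1)

E(s,t) separates as P(s) + Q(t) − 4, so its minimum is min P + min Q − 4.
P'(s) = 6s - 6 vanishes at s ∈ {1}; Q'(t) = 2(t + 1) vanishes at t ∈ {-1}.
Local minima of P (where P''>0): P(1)=-3. Local minima of Q: Q(-1)=-1.
So the global minimum of E is P(1) + Q(-1) − 4 = -3 − 1 − 4 = -8, attained at (1, -1).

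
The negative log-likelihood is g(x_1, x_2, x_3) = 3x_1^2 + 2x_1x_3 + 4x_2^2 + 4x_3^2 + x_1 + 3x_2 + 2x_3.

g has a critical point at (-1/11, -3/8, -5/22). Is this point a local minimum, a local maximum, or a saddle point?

local minimum

The Hessian is constant: H = [[6, 0, 2], [0, 8, 0], [2, 0, 8]].
Leading principal minors: Δ₁ = 6, Δ₂ = 48, Δ₃ = 352.
All leading minors are positive, so H is positive definite: a local minimum.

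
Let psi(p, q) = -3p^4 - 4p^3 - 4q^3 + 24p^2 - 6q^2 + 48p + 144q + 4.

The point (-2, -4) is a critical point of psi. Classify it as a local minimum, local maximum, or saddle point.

saddle point

The mixed partial ∂²psi/∂p∂q is 0, so the Hessian at any point is diag(psi_pp, psi_qq) = diag(12(-3p^2 - 2p + 4), -12(2q + 1)).
At (-2, -4): H = diag(-48, 84).
The eigenvalues have opposite signs, so H is indefinite: a saddle point.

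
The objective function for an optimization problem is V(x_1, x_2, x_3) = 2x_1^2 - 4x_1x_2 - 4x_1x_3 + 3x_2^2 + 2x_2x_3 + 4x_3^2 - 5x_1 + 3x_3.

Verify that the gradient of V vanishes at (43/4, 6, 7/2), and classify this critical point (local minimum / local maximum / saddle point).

∇V = (4x_1 - 4x_2 - 4x_3 - 5, -4x_1 + 6x_2 + 2x_3, -4x_1 + 2x_2 + 8x_3 + 3); substituting (43/4, 6, 7/2) gives ∇V = (0, 0, 0), so (43/4, 6, 7/2) is indeed a critical point.
The Hessian is constant: H = [[4, -4, -4], [-4, 6, 2], [-4, 2, 8]].
Leading principal minors: Δ₁ = 4, Δ₂ = 8, Δ₃ = 16.
All leading minors are positive, so H is positive definite: a local minimum.

local minimum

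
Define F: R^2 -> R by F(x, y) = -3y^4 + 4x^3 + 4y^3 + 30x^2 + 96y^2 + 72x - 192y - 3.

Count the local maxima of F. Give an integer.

2

F separates as a function of x plus a function of y, so ∇F=0 decouples.
∂F/∂x = 12(x + 2)(x + 3) = 0 at x ∈ {-3, -2}; ∂F/∂y = -12(y - 4)(y - 1)(y + 4) = 0 at y ∈ {-4, 1, 4}.
The Hessian is diagonal: diag(F_xx, F_yy). Second derivatives: F_xx(-3)=-12, F_xx(-2)=12; F_yy(-4)=-480, F_yy(1)=180, F_yy(4)=-288.
Local maxima occur where both diagonal entries negative: (-3, -4), (-3, 4). Count: 2.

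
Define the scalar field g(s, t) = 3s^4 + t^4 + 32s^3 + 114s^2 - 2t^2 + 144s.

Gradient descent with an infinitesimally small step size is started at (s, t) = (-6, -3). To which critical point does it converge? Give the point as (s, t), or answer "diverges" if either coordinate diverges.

g is separable, so gradient descent decouples: s follows -∂g/∂s, t follows -∂g/∂t.
∂g/∂s = 12(s + 1)(s + 3)(s + 4); at s=-6 this is -360, so s increases.
∂g/∂t = 4t(t - 1)(t + 1); at t=-3 this is -96, so t increases.
s converges to its nearest critical value -4 (a local min of the s-part); t converges to -1. The iterate converges to (-4, -1).

(-4, -1)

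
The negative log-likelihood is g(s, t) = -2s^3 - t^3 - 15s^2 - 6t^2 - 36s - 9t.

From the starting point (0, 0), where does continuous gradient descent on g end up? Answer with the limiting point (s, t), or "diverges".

diverges

g is separable, so gradient descent decouples: s follows -∂g/∂s, t follows -∂g/∂t.
∂g/∂s = -6(s + 2)(s + 3); at s=0 this is -36, so s increases.
∂g/∂t = -3(t + 1)(t + 3); at t=0 this is -9, so t increases.
The s-coordinate has no critical point in that direction and runs off to infinity.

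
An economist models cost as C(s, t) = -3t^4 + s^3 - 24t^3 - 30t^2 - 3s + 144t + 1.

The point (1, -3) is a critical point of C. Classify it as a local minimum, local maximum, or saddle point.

local minimum

The mixed partial ∂²C/∂s∂t is 0, so the Hessian at any point is diag(C_ss, C_tt) = diag(6s, -12(3t^2 + 12t + 5)).
At (1, -3): H = diag(6, 48).
Both eigenvalues are positive, so H is positive definite: a local minimum.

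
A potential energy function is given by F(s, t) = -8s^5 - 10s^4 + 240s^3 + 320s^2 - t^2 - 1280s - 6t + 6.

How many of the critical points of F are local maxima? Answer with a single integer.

2

F separates as a function of s plus a function of t, so ∇F=0 decouples.
∂F/∂s = -40(s - 4)(s - 1)(s + 2)(s + 4) = 0 at s ∈ {-4, -2, 1, 4}; ∂F/∂t = -2(t + 3) = 0 at t ∈ {-3}.
The Hessian is diagonal: diag(F_ss, F_tt). Second derivatives: F_ss(-4)=3200, F_ss(-2)=-1440, F_ss(1)=1800, F_ss(4)=-5760; F_tt(-3)=-2.
Local maxima occur where both diagonal entries negative: (-2, -3), (4, -3). Count: 2.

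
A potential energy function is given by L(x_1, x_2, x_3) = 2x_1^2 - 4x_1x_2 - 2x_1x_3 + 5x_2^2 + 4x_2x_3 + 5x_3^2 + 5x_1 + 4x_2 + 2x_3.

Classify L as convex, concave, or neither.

L is quadratic, so its Hessian is the constant matrix H = [[4, -4, -2], [-4, 10, 4], [-2, 4, 10]].
Leading principal minors: 4, 24, 200.
All positive ⇒ H ≻ 0 ⇒ convex.

convex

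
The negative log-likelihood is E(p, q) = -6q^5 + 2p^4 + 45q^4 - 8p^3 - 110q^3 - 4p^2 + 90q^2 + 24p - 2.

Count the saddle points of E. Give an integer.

6

E separates as a function of p plus a function of q, so ∇E=0 decouples.
∂E/∂p = 8(p - 3)(p - 1)(p + 1) = 0 at p ∈ {-1, 1, 3}; ∂E/∂q = -30q(q - 3)(q - 2)(q - 1) = 0 at q ∈ {0, 1, 2, 3}.
The Hessian is diagonal: diag(E_pp, E_qq). Second derivatives: E_pp(-1)=64, E_pp(1)=-32, E_pp(3)=64; E_qq(0)=180, E_qq(1)=-60, E_qq(2)=60, E_qq(3)=-180.
Saddle points occur where the two diagonal entries have opposite signs: (-1, 1), (-1, 3), (1, 0), (1, 2), (3, 1), (3, 3). Count: 6.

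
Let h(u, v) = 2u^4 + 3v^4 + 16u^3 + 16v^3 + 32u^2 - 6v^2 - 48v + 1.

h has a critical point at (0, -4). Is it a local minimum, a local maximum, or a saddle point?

local minimum

The mixed partial ∂²h/∂u∂v is 0, so the Hessian at any point is diag(h_uu, h_vv) = diag(8(3u^2 + 12u + 8), 12(3v^2 + 8v - 1)).
At (0, -4): H = diag(64, 180).
Both eigenvalues are positive, so H is positive definite: a local minimum.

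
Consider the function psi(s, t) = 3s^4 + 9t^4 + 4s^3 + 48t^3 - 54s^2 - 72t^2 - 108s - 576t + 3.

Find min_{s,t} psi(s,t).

-1368

psi(s,t) separates as P(s) + Q(t) + 3, so its minimum is min P + min Q + 3.
P'(s) = 12(s - 3)(s + 1)(s + 3) vanishes at s ∈ {-3, -1, 3}; Q'(t) = 36(t - 2)(t + 2)(t + 4) vanishes at t ∈ {-4, -2, 2}.
Local minima of P (where P''>0): P(-3)=-27, P(3)=-459. Local minima of Q: Q(-4)=384, Q(2)=-912.
So the global minimum of psi is P(3) + Q(2) + 3 = -459 − 912 + 3 = -1368, attained at (3, 2).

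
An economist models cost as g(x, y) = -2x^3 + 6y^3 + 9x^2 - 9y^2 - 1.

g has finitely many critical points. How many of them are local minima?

1

g separates as a function of x plus a function of y, so ∇g=0 decouples.
∂g/∂x = -6x(x - 3) = 0 at x ∈ {0, 3}; ∂g/∂y = 18y(y - 1) = 0 at y ∈ {0, 1}.
The Hessian is diagonal: diag(g_xx, g_yy). Second derivatives: g_xx(0)=18, g_xx(3)=-18; g_yy(0)=-18, g_yy(1)=18.
Local minima occur where both diagonal entries positive: (0, 1). Count: 1.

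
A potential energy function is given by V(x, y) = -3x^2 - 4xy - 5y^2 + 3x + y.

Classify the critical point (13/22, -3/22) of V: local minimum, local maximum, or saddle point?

The Hessian of V is constant: H = [[-6, -4], [-4, -10]].
det(H) = (-6)·(-10) − (-4)² = 44.
det(H) > 0 and tr(H) = -16 < 0, so H is negative definite and the point is a local maximum.

local maximum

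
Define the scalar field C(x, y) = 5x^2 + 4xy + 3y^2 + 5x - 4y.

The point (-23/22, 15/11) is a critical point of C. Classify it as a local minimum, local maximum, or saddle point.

The Hessian of C is constant: H = [[10, 4], [4, 6]].
det(H) = 10·6 − 4² = 44.
det(H) > 0 and tr(H) = 16 > 0, so H is positive definite and the point is a local minimum.

local minimum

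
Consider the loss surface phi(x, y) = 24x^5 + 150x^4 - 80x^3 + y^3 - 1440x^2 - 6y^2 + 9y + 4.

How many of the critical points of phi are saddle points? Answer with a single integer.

4

phi separates as a function of x plus a function of y, so ∇phi=0 decouples.
∂phi/∂x = 120x(x - 2)(x + 3)(x + 4) = 0 at x ∈ {-4, -3, 0, 2}; ∂phi/∂y = 3(y - 3)(y - 1) = 0 at y ∈ {1, 3}.
The Hessian is diagonal: diag(phi_xx, phi_yy). Second derivatives: phi_xx(-4)=-2880, phi_xx(-3)=1800, phi_xx(0)=-2880, phi_xx(2)=7200; phi_yy(1)=-6, phi_yy(3)=6.
Saddle points occur where the two diagonal entries have opposite signs: (-4, 3), (-3, 1), (0, 3), (2, 1). Count: 4.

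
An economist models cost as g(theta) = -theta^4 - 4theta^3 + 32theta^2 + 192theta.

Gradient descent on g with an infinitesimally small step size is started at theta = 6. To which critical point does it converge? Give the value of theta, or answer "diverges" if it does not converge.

g'(theta) = -4(theta - 4)(theta + 3)(theta + 4), so g'(6) = -720.
Gradient descent moves in the -g' direction, i.e. theta is increasing.
There is no critical point above theta=6, and g' keeps the same sign, so the iterate runs off to +∞.

diverges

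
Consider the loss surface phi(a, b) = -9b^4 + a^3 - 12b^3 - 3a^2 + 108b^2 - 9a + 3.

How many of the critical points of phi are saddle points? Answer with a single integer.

phi separates as a function of a plus a function of b, so ∇phi=0 decouples.
∂phi/∂a = 3(a - 3)(a + 1) = 0 at a ∈ {-1, 3}; ∂phi/∂b = -36b(b - 2)(b + 3) = 0 at b ∈ {-3, 0, 2}.
The Hessian is diagonal: diag(phi_aa, phi_bb). Second derivatives: phi_aa(-1)=-12, phi_aa(3)=12; phi_bb(-3)=-540, phi_bb(0)=216, phi_bb(2)=-360.
Saddle points occur where the two diagonal entries have opposite signs: (-1, 0), (3, -3), (3, 2). Count: 3.

3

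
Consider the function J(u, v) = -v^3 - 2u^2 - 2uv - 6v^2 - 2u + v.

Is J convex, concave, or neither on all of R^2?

The term -v^3 is cubic, so the Hessian is not constant.
∂²J/∂v² = -6v - 12, which takes both signs as v varies (negative for sufficiently large v). A diagonal entry of the Hessian changing sign means the Hessian is neither positive- nor negative-semidefinite on all of R^2.

neither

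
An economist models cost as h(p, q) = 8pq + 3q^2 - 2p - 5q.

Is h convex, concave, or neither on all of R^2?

neither

h is quadratic, so its Hessian is the constant matrix H = [[0, 8], [8, 6]].
det(H) = -64, tr(H) = 6.
det(H) < 0, so H is indefinite: neither convex nor concave.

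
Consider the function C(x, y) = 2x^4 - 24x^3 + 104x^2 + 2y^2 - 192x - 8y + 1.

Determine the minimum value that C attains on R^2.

-135

C(x,y) separates as P(x) + Q(y) + 1, so its minimum is min P + min Q + 1.
P'(x) = 8(x - 4)(x - 3)(x - 2) vanishes at x ∈ {2, 3, 4}; Q'(y) = 4y - 8 vanishes at y ∈ {2}.
Local minima of P (where P''>0): P(2)=-128, P(4)=-128. Local minima of Q: Q(2)=-8.
So the global minimum of C is P(2) + Q(2) + 1 = -128 − 8 + 1 = -135, attained at (2, 2).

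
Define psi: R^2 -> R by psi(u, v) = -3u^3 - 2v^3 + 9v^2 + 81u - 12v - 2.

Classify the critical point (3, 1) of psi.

saddle point

The mixed partial ∂²psi/∂u∂v is 0, so the Hessian at any point is diag(psi_uu, psi_vv) = diag(-18u, 6(-2v + 3)).
At (3, 1): H = diag(-54, 6).
The eigenvalues have opposite signs, so H is indefinite: a saddle point.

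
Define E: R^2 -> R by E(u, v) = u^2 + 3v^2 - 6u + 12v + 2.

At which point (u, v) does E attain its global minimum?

E(u,v) separates as P(u) + Q(v) + 2, so its minimum is min P + min Q + 2.
P'(u) = 2u - 6 vanishes at u ∈ {3}; Q'(v) = 6v + 12 vanishes at v ∈ {-2}.
Local minima of P (where P''>0): P(3)=-9. Local minima of Q: Q(-2)=-12.
So the global minimum of E is P(3) + Q(-2) + 2 = -9 − 12 + 2 = -19, attained at (3, -2).

(3, -2)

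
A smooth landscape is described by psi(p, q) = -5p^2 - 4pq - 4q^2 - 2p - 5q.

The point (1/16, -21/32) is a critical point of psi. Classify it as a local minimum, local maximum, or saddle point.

The Hessian of psi is constant: H = [[-10, -4], [-4, -8]].
det(H) = (-10)·(-8) − (-4)² = 64.
det(H) > 0 and tr(H) = -18 < 0, so H is negative definite and the point is a local maximum.

local maximum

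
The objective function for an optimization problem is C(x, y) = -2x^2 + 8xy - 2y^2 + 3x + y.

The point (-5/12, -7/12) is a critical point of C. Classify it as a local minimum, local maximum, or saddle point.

The Hessian of C is constant: H = [[-4, 8], [8, -4]].
det(H) = (-4)·(-4) − 8² = -48.
Since det(H) < 0, H is indefinite and the critical point is a saddle point.

saddle point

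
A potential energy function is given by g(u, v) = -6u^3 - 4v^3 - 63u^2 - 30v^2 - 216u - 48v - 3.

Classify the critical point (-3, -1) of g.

The mixed partial ∂²g/∂u∂v is 0, so the Hessian at any point is diag(g_uu, g_vv) = diag(-18(2u + 7), -12(2v + 5)).
At (-3, -1): H = diag(-18, -36).
Both eigenvalues are negative, so H is negative definite: a local maximum.

local maximum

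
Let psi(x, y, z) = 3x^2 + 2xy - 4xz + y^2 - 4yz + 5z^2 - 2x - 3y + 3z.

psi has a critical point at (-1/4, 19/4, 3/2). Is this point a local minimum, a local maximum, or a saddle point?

The Hessian is constant: H = [[6, 2, -4], [2, 2, -4], [-4, -4, 10]].
Leading principal minors: Δ₁ = 6, Δ₂ = 8, Δ₃ = 16.
All leading minors are positive, so H is positive definite: a local minimum.

local minimum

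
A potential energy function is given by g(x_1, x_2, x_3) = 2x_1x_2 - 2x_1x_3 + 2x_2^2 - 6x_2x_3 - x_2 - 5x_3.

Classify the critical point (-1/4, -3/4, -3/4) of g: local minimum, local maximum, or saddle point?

The Hessian is constant: H = [[0, 2, -2], [2, 4, -6], [-2, -6, 0]].
Leading principal minors: Δ₁ = 0, Δ₂ = -4, Δ₃ = 32.
The minors fit neither the all-positive nor the alternating-sign pattern, so H is indefinite: a saddle point.

saddle point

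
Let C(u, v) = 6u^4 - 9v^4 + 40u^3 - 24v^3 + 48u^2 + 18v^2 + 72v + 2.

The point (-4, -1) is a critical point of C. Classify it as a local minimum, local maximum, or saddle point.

local minimum

The mixed partial ∂²C/∂u∂v is 0, so the Hessian at any point is diag(C_uu, C_vv) = diag(24(3u^2 + 10u + 4), 36(-3v^2 - 4v + 1)).
At (-4, -1): H = diag(288, 72).
Both eigenvalues are positive, so H is positive definite: a local minimum.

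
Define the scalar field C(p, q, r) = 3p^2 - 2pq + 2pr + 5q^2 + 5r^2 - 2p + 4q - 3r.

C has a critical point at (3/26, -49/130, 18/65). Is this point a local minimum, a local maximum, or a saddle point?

local minimum

The Hessian is constant: H = [[6, -2, 2], [-2, 10, 0], [2, 0, 10]].
Leading principal minors: Δ₁ = 6, Δ₂ = 56, Δ₃ = 520.
All leading minors are positive, so H is positive definite: a local minimum.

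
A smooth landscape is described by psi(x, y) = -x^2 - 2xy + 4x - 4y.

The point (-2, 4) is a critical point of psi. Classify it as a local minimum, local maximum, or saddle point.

The Hessian of psi is constant: H = [[-2, -2], [-2, 0]].
det(H) = (-2)·0 − (-2)² = -4.
Since det(H) < 0, H is indefinite and the critical point is a saddle point.

saddle point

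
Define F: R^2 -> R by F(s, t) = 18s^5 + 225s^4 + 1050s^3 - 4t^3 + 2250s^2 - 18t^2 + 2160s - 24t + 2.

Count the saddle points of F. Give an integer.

4

F separates as a function of s plus a function of t, so ∇F=0 decouples.
∂F/∂s = 90(s + 1)(s + 2)(s + 3)(s + 4) = 0 at s ∈ {-4, -3, -2, -1}; ∂F/∂t = -12(t + 1)(t + 2) = 0 at t ∈ {-2, -1}.
The Hessian is diagonal: diag(F_ss, F_tt). Second derivatives: F_ss(-4)=-540, F_ss(-3)=180, F_ss(-2)=-180, F_ss(-1)=540; F_tt(-2)=12, F_tt(-1)=-12.
Saddle points occur where the two diagonal entries have opposite signs: (-4, -2), (-3, -1), (-2, -2), (-1, -1). Count: 4.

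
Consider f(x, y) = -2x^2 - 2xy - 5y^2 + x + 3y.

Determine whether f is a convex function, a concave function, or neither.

f is quadratic, so its Hessian is the constant matrix H = [[-4, -2], [-2, -10]].
det(H) = 36, tr(H) = -14.
det(H) > 0 and tr(H) < 0, so H is negative definite everywhere: concave.

concave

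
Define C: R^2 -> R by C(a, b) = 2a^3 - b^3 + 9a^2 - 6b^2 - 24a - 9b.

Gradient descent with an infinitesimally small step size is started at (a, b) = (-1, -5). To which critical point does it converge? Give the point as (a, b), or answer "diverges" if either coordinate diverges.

C is separable, so gradient descent decouples: a follows -∂C/∂a, b follows -∂C/∂b.
∂C/∂a = 6(a - 1)(a + 4); at a=-1 this is -36, so a increases.
∂C/∂b = -3(b + 1)(b + 3); at b=-5 this is -24, so b increases.
a converges to its nearest critical value 1 (a local min of the a-part); b converges to -3. The iterate converges to (1, -3).

(1, -3)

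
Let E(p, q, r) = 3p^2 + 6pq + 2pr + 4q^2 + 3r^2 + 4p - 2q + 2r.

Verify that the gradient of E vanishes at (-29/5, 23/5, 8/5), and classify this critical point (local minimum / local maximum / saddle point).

local minimum

∇E = (6p + 6q + 2r + 4, 6p + 8q - 2, 2p + 6r + 2); substituting (-29/5, 23/5, 8/5) gives ∇E = (0, 0, 0), so (-29/5, 23/5, 8/5) is indeed a critical point.
The Hessian is constant: H = [[6, 6, 2], [6, 8, 0], [2, 0, 6]].
Leading principal minors: Δ₁ = 6, Δ₂ = 12, Δ₃ = 40.
All leading minors are positive, so H is positive definite: a local minimum.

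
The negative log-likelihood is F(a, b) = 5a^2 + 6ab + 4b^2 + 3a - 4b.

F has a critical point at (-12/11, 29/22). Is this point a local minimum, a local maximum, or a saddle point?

The Hessian of F is constant: H = [[10, 6], [6, 8]].
det(H) = 10·8 − 6² = 44.
det(H) > 0 and tr(H) = 18 > 0, so H is positive definite and the point is a local minimum.

local minimum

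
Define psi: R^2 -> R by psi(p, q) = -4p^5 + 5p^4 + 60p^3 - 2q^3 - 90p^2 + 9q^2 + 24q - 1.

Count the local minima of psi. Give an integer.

2

psi separates as a function of p plus a function of q, so ∇psi=0 decouples.
∂psi/∂p = -20p(p - 3)(p - 1)(p + 3) = 0 at p ∈ {-3, 0, 1, 3}; ∂psi/∂q = -6(q - 4)(q + 1) = 0 at q ∈ {-1, 4}.
The Hessian is diagonal: diag(psi_pp, psi_qq). Second derivatives: psi_pp(-3)=1440, psi_pp(0)=-180, psi_pp(1)=160, psi_pp(3)=-720; psi_qq(-1)=30, psi_qq(4)=-30.
Local minima occur where both diagonal entries positive: (-3, -1), (1, -1). Count: 2.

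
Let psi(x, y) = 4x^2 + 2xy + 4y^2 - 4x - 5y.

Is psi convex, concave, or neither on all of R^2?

convex

psi is quadratic, so its Hessian is the constant matrix H = [[8, 2], [2, 8]].
det(H) = 60, tr(H) = 16.
det(H) > 0 and tr(H) > 0, so H is positive definite everywhere: convex.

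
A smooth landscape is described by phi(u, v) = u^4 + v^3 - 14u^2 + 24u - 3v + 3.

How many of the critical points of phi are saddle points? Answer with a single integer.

phi separates as a function of u plus a function of v, so ∇phi=0 decouples.
∂phi/∂u = 4(u - 2)(u - 1)(u + 3) = 0 at u ∈ {-3, 1, 2}; ∂phi/∂v = 3(v - 1)(v + 1) = 0 at v ∈ {-1, 1}.
The Hessian is diagonal: diag(phi_uu, phi_vv). Second derivatives: phi_uu(-3)=80, phi_uu(1)=-16, phi_uu(2)=20; phi_vv(-1)=-6, phi_vv(1)=6.
Saddle points occur where the two diagonal entries have opposite signs: (-3, -1), (1, 1), (2, -1). Count: 3.

3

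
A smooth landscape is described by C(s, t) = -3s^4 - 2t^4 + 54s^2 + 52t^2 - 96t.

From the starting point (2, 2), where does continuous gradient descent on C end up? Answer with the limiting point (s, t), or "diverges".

C is separable, so gradient descent decouples: s follows -∂C/∂s, t follows -∂C/∂t.
∂C/∂s = -12s(s - 3)(s + 3); at s=2 this is 120, so s decreases.
∂C/∂t = -8(t - 3)(t - 1)(t + 4); at t=2 this is 48, so t decreases.
s converges to its nearest critical value 0 (a local min of the s-part); t converges to 1. The iterate converges to (0, 1).

(0, 1)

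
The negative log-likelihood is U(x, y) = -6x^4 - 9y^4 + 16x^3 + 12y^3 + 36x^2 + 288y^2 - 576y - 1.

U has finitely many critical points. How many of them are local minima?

U separates as a function of x plus a function of y, so ∇U=0 decouples.
∂U/∂x = -24x(x - 3)(x + 1) = 0 at x ∈ {-1, 0, 3}; ∂U/∂y = -36(y - 4)(y - 1)(y + 4) = 0 at y ∈ {-4, 1, 4}.
The Hessian is diagonal: diag(U_xx, U_yy). Second derivatives: U_xx(-1)=-96, U_xx(0)=72, U_xx(3)=-288; U_yy(-4)=-1440, U_yy(1)=540, U_yy(4)=-864.
Local minima occur where both diagonal entries positive: (0, 1). Count: 1.

1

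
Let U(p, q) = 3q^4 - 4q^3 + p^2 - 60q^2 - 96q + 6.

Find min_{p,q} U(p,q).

-826

U(p,q) separates as A(p) + B(q) + 6, so its minimum is min A + min B + 6.
A'(p) = 2p vanishes at p ∈ {0}; B'(q) = 12(q - 4)(q + 1)(q + 2) vanishes at q ∈ {-2, -1, 4}.
Local minima of A (where A''>0): A(0)=0. Local minima of B: B(-2)=32, B(4)=-832.
So the global minimum of U is A(0) + B(4) + 6 = 0 − 832 + 6 = -826, attained at (0, 4).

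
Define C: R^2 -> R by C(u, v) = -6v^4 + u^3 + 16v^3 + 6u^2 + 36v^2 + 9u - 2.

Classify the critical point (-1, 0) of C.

local minimum

The mixed partial ∂²C/∂u∂v is 0, so the Hessian at any point is diag(C_uu, C_vv) = diag(6(u + 2), 24(-3v^2 + 4v + 3)).
At (-1, 0): H = diag(6, 72).
Both eigenvalues are positive, so H is positive definite: a local minimum.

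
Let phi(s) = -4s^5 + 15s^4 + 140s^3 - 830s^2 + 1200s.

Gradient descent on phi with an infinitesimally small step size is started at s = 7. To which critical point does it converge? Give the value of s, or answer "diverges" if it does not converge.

phi'(s) = -20(s - 4)(s - 3)(s - 1)(s + 5), so phi'(7) = -17280.
Gradient descent moves in the -phi' direction, i.e. s is increasing.
There is no critical point above s=7, and phi' keeps the same sign, so the iterate runs off to +∞.

diverges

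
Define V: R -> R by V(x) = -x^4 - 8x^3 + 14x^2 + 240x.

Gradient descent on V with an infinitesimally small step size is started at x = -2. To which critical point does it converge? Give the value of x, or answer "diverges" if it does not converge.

V'(x) = -4(x - 3)(x + 4)(x + 5), so V'(-2) = 120.
Gradient descent moves in the -V' direction, i.e. x is decreasing.
The nearest critical point in that direction is x = -4, where V'' = 28 > 0 (a local minimum). The iterate converges there.

-4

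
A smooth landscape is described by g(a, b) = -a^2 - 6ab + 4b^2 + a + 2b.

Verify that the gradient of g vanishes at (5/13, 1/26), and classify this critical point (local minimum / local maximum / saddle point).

saddle point

∇g = (-2a - 6b + 1, -6a + 8b + 2); substituting (5/13, 1/26) gives ∇g = (0, 0), so (5/13, 1/26) is indeed a critical point.
The Hessian of g is constant: H = [[-2, -6], [-6, 8]].
det(H) = (-2)·8 − (-6)² = -52.
Since det(H) < 0, H is indefinite and the critical point is a saddle point.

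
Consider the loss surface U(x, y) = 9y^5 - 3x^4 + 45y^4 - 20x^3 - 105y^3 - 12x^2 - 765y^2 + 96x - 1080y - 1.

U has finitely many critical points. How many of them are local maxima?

U separates as a function of x plus a function of y, so ∇U=0 decouples.
∂U/∂x = -12(x - 1)(x + 2)(x + 4) = 0 at x ∈ {-4, -2, 1}; ∂U/∂y = 45(y - 3)(y + 1)(y + 2)(y + 4) = 0 at y ∈ {-4, -2, -1, 3}.
The Hessian is diagonal: diag(U_xx, U_yy). Second derivatives: U_xx(-4)=-120, U_xx(-2)=72, U_xx(1)=-180; U_yy(-4)=-1890, U_yy(-2)=450, U_yy(-1)=-540, U_yy(3)=6300.
Local maxima occur where both diagonal entries negative: (-4, -4), (-4, -1), (1, -4), (1, -1). Count: 4.

4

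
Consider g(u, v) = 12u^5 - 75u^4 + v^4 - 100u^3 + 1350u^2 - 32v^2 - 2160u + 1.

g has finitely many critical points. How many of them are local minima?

g separates as a function of u plus a function of v, so ∇g=0 decouples.
∂g/∂u = 60(u - 4)(u - 3)(u - 1)(u + 3) = 0 at u ∈ {-3, 1, 3, 4}; ∂g/∂v = 4v(v - 4)(v + 4) = 0 at v ∈ {-4, 0, 4}.
The Hessian is diagonal: diag(g_uu, g_vv). Second derivatives: g_uu(-3)=-10080, g_uu(1)=1440, g_uu(3)=-720, g_uu(4)=1260; g_vv(-4)=128, g_vv(0)=-64, g_vv(4)=128.
Local minima occur where both diagonal entries positive: (1, -4), (1, 4), (4, -4), (4, 4). Count: 4.

4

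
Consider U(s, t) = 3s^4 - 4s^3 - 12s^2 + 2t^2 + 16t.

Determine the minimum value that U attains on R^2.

-64

U(s,t) separates as P(s) + Q(t), so its minimum is min P + min Q.
P'(s) = 12s(s - 2)(s + 1) vanishes at s ∈ {-1, 0, 2}; Q'(t) = 4(t + 4) vanishes at t ∈ {-4}.
Local minima of P (where P''>0): P(-1)=-5, P(2)=-32. Local minima of Q: Q(-4)=-32.
So the global minimum of U is P(2) + Q(-4) = -32 − 32 = -64, attained at (2, -4).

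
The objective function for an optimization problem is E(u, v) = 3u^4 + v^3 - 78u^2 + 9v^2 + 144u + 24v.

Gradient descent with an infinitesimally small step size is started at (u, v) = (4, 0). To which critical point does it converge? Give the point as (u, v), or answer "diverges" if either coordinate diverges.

(3, -2)

E is separable, so gradient descent decouples: u follows -∂E/∂u, v follows -∂E/∂v.
∂E/∂u = 12(u - 3)(u - 1)(u + 4); at u=4 this is 288, so u decreases.
∂E/∂v = 3(v + 2)(v + 4); at v=0 this is 24, so v decreases.
u converges to its nearest critical value 3 (a local min of the u-part); v converges to -2. The iterate converges to (3, -2).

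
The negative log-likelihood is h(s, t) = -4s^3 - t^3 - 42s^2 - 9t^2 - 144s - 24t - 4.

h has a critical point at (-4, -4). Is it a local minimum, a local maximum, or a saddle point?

The mixed partial ∂²h/∂s∂t is 0, so the Hessian at any point is diag(h_ss, h_tt) = diag(-12(2s + 7), -6(t + 3)).
At (-4, -4): H = diag(12, 6).
Both eigenvalues are positive, so H is positive definite: a local minimum.

local minimum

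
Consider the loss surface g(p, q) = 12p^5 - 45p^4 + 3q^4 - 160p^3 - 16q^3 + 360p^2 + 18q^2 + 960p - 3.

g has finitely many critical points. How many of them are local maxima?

g separates as a function of p plus a function of q, so ∇g=0 decouples.
∂g/∂p = 60(p - 4)(p - 2)(p + 1)(p + 2) = 0 at p ∈ {-2, -1, 2, 4}; ∂g/∂q = 12q(q - 3)(q - 1) = 0 at q ∈ {0, 1, 3}.
The Hessian is diagonal: diag(g_pp, g_qq). Second derivatives: g_pp(-2)=-1440, g_pp(-1)=900, g_pp(2)=-1440, g_pp(4)=3600; g_qq(0)=36, g_qq(1)=-24, g_qq(3)=72.
Local maxima occur where both diagonal entries negative: (-2, 1), (2, 1). Count: 2.

2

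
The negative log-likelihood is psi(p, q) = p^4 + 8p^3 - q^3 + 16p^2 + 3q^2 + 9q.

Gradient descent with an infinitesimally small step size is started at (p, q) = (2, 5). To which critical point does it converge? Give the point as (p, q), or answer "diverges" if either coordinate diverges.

psi is separable, so gradient descent decouples: p follows -∂psi/∂p, q follows -∂psi/∂q.
∂psi/∂p = 4p(p + 2)(p + 4); at p=2 this is 192, so p decreases.
∂psi/∂q = -3(q - 3)(q + 1); at q=5 this is -36, so q increases.
The q-coordinate has no critical point in that direction and runs off to infinity.

diverges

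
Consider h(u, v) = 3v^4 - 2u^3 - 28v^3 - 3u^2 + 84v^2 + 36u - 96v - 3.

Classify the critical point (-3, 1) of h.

local minimum

The mixed partial ∂²h/∂u∂v is 0, so the Hessian at any point is diag(h_uu, h_vv) = diag(-6(2u + 1), 12(3v^2 - 14v + 14)).
At (-3, 1): H = diag(30, 36).
Both eigenvalues are positive, so H is positive definite: a local minimum.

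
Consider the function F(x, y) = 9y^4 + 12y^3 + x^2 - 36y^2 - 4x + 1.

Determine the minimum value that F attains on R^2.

-99

F(x,y) separates as P(x) + Q(y) + 1, so its minimum is min P + min Q + 1.
P'(x) = 2x - 4 vanishes at x ∈ {2}; Q'(y) = 36y(y - 1)(y + 2) vanishes at y ∈ {-2, 0, 1}.
Local minima of P (where P''>0): P(2)=-4. Local minima of Q: Q(-2)=-96, Q(1)=-15.
So the global minimum of F is P(2) + Q(-2) + 1 = -4 − 96 + 1 = -99, attained at (2, -2).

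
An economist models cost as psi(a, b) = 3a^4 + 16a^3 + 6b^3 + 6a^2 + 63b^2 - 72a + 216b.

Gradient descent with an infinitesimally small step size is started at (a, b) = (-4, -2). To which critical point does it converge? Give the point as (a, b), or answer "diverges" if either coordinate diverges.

psi is separable, so gradient descent decouples: a follows -∂psi/∂a, b follows -∂psi/∂b.
∂psi/∂a = 12(a - 1)(a + 2)(a + 3); at a=-4 this is -120, so a increases.
∂psi/∂b = 18(b + 3)(b + 4); at b=-2 this is 36, so b decreases.
a converges to its nearest critical value -3 (a local min of the a-part); b converges to -3. The iterate converges to (-3, -3).

(-3, -3)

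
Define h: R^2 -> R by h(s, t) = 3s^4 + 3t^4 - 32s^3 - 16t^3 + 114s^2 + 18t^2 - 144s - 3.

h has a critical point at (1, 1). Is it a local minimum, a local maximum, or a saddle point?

The mixed partial ∂²h/∂s∂t is 0, so the Hessian at any point is diag(h_ss, h_tt) = diag(12(3s^2 - 16s + 19), 12(3t^2 - 8t + 3)).
At (1, 1): H = diag(72, -24).
The eigenvalues have opposite signs, so H is indefinite: a saddle point.

saddle point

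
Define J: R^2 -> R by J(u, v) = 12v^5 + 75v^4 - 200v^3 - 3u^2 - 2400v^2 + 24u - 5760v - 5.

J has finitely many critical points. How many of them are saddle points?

2

J separates as a function of u plus a function of v, so ∇J=0 decouples.
∂J/∂u = -6(u - 4) = 0 at u ∈ {4}; ∂J/∂v = 60(v - 4)(v + 2)(v + 3)(v + 4) = 0 at v ∈ {-4, -3, -2, 4}.
The Hessian is diagonal: diag(J_uu, J_vv). Second derivatives: J_uu(4)=-6; J_vv(-4)=-960, J_vv(-3)=420, J_vv(-2)=-720, J_vv(4)=20160.
Saddle points occur where the two diagonal entries have opposite signs: (4, -3), (4, 4). Count: 2.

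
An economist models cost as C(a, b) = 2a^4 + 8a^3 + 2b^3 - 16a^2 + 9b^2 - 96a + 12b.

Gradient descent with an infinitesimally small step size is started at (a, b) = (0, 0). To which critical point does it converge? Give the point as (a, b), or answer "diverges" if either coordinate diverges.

C is separable, so gradient descent decouples: a follows -∂C/∂a, b follows -∂C/∂b.
∂C/∂a = 8(a - 2)(a + 2)(a + 3); at a=0 this is -96, so a increases.
∂C/∂b = 6(b + 1)(b + 2); at b=0 this is 12, so b decreases.
a converges to its nearest critical value 2 (a local min of the a-part); b converges to -1. The iterate converges to (2, -1).

(2, -1)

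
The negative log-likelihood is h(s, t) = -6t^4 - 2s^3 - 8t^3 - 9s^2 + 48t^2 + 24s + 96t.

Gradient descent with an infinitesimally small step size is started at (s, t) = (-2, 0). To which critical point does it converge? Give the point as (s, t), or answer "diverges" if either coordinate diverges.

h is separable, so gradient descent decouples: s follows -∂h/∂s, t follows -∂h/∂t.
∂h/∂s = -6(s - 1)(s + 4); at s=-2 this is 36, so s decreases.
∂h/∂t = -24(t - 2)(t + 1)(t + 2); at t=0 this is 96, so t decreases.
s converges to its nearest critical value -4 (a local min of the s-part); t converges to -1. The iterate converges to (-4, -1).

(-4, -1)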